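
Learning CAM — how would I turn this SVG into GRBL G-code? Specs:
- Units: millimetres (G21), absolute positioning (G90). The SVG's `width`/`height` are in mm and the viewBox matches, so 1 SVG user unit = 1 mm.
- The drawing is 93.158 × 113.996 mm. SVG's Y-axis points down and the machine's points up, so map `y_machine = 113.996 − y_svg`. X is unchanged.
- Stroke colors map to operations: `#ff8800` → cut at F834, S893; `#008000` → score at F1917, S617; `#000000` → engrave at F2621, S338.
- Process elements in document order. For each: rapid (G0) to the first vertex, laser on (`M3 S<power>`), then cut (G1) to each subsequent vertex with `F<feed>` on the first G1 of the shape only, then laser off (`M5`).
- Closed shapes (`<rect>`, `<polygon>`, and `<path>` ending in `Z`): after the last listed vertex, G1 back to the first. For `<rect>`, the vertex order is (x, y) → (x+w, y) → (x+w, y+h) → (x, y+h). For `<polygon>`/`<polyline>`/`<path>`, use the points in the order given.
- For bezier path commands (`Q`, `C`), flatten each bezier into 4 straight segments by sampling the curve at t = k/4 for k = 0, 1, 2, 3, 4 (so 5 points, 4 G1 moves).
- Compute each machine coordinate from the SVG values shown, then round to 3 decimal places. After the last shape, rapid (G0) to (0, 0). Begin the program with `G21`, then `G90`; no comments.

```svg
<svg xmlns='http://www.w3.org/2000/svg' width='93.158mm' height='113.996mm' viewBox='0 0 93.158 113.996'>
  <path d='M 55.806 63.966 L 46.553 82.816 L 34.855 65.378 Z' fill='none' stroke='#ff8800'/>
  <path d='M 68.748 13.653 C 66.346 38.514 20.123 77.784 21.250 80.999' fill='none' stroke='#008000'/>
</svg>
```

1 u = 1 mm; y_m = 113.996 − y.

[1] `<path>` regular polygon, #ff8800→cut S893 F834: (55.806,50.030) → (46.553,31.180) → (34.855,48.618) → (55.806,50.030) (closed)

[2] `<path>` cubic bezier, #008000→score S617 F1917: (68.748,100.343) → (60.155,79.784) → (43.676,58.553) → (27.858,41.380) → (21.250,32.997)

G21
G90
G0 X55.806 Y50.030
M3 S893
G1 X46.553 Y31.180 F834
G1 X34.855 Y48.618
G1 X55.806 Y50.030
M5
G0 X68.748 Y100.343
M3 S617
G1 X60.155 Y79.784 F1917
G1 X43.676 Y58.553
G1 X27.858 Y41.380
G1 X21.250 Y32.997
M5
G0 X0.000 Y0.000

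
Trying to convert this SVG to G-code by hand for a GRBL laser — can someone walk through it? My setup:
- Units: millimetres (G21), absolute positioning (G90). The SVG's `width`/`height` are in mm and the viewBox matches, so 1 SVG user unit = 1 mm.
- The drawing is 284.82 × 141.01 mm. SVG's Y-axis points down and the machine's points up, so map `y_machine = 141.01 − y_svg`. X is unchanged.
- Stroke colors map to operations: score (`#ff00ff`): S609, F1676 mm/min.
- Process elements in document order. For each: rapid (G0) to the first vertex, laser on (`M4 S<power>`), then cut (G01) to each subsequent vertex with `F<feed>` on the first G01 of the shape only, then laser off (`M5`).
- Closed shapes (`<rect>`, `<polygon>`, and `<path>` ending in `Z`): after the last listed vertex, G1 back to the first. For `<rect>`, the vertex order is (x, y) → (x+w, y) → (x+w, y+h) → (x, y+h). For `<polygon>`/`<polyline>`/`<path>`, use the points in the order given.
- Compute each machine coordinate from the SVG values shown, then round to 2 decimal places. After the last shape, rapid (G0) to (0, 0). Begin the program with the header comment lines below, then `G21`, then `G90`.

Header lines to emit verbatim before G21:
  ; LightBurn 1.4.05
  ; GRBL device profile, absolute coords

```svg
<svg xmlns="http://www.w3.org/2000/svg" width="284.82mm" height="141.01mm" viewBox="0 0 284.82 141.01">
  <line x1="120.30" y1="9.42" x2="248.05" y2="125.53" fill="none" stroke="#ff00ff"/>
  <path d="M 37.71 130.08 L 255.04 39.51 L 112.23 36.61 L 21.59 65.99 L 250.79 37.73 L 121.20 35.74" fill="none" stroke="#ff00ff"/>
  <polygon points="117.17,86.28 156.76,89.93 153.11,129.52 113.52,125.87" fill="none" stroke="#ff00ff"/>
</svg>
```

; LightBurn 1.4.05
; GRBL device profile, absolute coords
G21
G90
G0 X120.30 Y131.59
M4 S609
G01 X248.05 Y15.48 F1676
M5
G0 X37.71 Y10.93
M4 S609
G01 X255.04 Y101.50 F1676
G01 X112.23 Y104.40
G01 X21.59 Y75.02
G01 X250.79 Y103.28
G01 X121.20 Y105.27
M5
G0 X117.17 Y54.73
M4 S609
G01 X156.76 Y51.08 F1676
G01 X153.11 Y11.49
G01 X113.52 Y15.14
G01 X117.17 Y54.73
M5
G0 X0.00 Y0.00

viewBox `0 0 284.82 141.01` with mm width/height → 1 unit = 1 mm. Flip: y_m = 141.01 − y_svg.

**Shape 1** — `<line>` line segment, stroke `#ff00ff` → score (S609, F1676). Machine vertices: (120.30,131.59) → (248.05,15.48). Open path.

**Shape 2** — `<path>` open polyline, stroke `#ff00ff` → score (S609, F1676). Machine vertices: (37.71,10.93) → (255.04,101.50) → (112.23,104.40) → (21.59,75.02) → (250.79,103.28) → (121.20,105.27). Open path.

**Shape 3** — `<polygon>` regular polygon, stroke `#ff00ff` → score (S609, F1676). Machine vertices: (117.17,54.73) → (156.76,51.08) → (153.11,11.49) → (113.52,15.14) → (117.17,54.73). Closed: final G1 returns to the first vertex.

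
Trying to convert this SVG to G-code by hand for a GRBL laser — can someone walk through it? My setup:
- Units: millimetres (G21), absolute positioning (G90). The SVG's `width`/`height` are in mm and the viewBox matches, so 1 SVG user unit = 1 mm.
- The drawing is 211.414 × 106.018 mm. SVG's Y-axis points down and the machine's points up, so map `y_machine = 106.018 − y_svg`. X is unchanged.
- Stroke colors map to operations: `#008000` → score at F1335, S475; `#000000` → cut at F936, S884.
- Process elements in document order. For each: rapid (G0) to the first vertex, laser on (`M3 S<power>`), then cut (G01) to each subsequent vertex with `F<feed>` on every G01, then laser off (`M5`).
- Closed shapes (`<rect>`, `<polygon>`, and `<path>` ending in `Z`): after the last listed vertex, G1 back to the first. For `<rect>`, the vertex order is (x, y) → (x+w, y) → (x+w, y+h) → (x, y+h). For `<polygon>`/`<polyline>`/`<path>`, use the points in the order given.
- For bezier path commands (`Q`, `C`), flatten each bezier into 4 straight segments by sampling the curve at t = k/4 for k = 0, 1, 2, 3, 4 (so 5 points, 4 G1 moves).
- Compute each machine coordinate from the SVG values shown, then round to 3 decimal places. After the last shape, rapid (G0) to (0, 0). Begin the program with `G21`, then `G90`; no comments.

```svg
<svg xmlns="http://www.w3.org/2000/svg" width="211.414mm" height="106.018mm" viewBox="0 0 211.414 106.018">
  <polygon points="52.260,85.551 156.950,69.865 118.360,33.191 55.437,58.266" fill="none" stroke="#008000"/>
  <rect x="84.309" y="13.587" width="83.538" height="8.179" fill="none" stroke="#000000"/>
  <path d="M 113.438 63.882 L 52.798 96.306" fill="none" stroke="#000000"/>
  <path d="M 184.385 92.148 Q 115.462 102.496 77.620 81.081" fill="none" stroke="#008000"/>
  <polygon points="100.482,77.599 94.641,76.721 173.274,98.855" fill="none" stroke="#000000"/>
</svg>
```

1 u = 1 mm; y_m = 106.018 − y.

[1] `<polygon>` closed polygon, #008000→score S475 F1335: (52.260,20.467) → (156.950,36.153) → (118.360,72.827) → (55.437,47.752) → (52.260,20.467) (closed)

[2] `<rect>` rectangle, #000000→cut S884 F936: (84.309,92.431) → (167.847,92.431) → (167.847,84.252) → (84.309,84.252) → (84.309,92.431) (closed)

[3] `<path>` line segment, #000000→cut S884 F936: (113.438,42.136) → (52.798,9.712)

[4] `<path>` quadratic bezier, #008000→score S475 F1335: (184.385,13.870) → (151.866,10.681) → (123.232,11.463) → (98.484,16.215) → (77.620,24.937)

[5] `<polygon>` closed polygon, #000000→cut S884 F936: (100.482,28.419) → (94.641,29.297) → (173.274,7.163) → (100.482,28.419) (closed)

G21
G90
G0 X52.260 Y20.467
M3 S475
G01 X156.950 Y36.153 F1335
G01 X118.360 Y72.827 F1335
G01 X55.437 Y47.752 F1335
G01 X52.260 Y20.467 F1335
M5
G0 X84.309 Y92.431
M3 S884
G01 X167.847 Y92.431 F936
G01 X167.847 Y84.252 F936
G01 X84.309 Y84.252 F936
G01 X84.309 Y92.431 F936
M5
G0 X113.438 Y42.136
M3 S884
G01 X52.798 Y9.712 F936
M5
G0 X184.385 Y13.870
M3 S475
G01 X151.866 Y10.681 F1335
G01 X123.232 Y11.463 F1335
G01 X98.484 Y16.215 F1335
G01 X77.620 Y24.937 F1335
M5
G0 X100.482 Y28.419
M3 S884
G01 X94.641 Y29.297 F936
G01 X173.274 Y7.163 F936
G01 X100.482 Y28.419 F936
M5
G0 X0.000 Y0.000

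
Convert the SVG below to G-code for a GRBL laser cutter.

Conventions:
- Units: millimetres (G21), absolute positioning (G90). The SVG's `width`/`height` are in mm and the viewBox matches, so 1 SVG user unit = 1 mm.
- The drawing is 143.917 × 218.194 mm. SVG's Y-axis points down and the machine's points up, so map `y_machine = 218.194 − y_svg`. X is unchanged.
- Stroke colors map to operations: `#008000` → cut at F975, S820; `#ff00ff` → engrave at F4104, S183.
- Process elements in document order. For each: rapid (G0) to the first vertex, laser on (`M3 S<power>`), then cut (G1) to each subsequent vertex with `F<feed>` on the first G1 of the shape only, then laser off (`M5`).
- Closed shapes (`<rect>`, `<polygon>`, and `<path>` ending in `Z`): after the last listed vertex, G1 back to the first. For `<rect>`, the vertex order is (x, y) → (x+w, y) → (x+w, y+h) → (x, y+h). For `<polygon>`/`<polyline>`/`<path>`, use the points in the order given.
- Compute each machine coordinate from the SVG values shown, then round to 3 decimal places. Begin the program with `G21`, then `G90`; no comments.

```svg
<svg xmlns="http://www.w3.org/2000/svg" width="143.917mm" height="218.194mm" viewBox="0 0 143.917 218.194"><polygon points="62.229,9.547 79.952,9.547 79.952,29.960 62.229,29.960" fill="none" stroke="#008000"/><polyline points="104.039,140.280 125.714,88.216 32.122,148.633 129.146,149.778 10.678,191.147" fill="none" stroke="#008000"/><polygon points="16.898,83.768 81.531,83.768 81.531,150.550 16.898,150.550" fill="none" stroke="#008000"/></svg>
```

viewBox `0 0 143.917 218.194` with mm width/height → 1 unit = 1 mm. Flip: y_m = 218.194 − y_svg.

**Shape 1** — `<polygon>` rectangle, stroke `#008000` → cut (S820, F975). Machine vertices: (62.229,208.647) → (79.952,208.647) → (79.952,188.234) → (62.229,188.234) → (62.229,208.647). Closed: final G1 returns to the first vertex.

**Shape 2** — `<polyline>` open polyline, stroke `#008000` → cut (S820, F975). Machine vertices: (104.039,77.914) → (125.714,129.978) → (32.122,69.561) → (129.146,68.416) → (10.678,27.047). Open path.

**Shape 3** — `<polygon>` rectangle, stroke `#008000` → cut (S820, F975). Machine vertices: (16.898,134.426) → (81.531,134.426) → (81.531,67.644) → (16.898,67.644) → (16.898,134.426). Closed: final G1 returns to the first vertex.

G21
G90
G0 X62.229 Y208.647
M3 S820
G1 X79.952 Y208.647 F975
G1 X79.952 Y188.234
G1 X62.229 Y188.234
G1 X62.229 Y208.647
M5
G0 X104.039 Y77.914
M3 S820
G1 X125.714 Y129.978 F975
G1 X32.122 Y69.561
G1 X129.146 Y68.416
G1 X10.678 Y27.047
M5
G0 X16.898 Y134.426
M3 S820
G1 X81.531 Y134.426 F975
G1 X81.531 Y67.644
G1 X16.898 Y67.644
G1 X16.898 Y134.426
M5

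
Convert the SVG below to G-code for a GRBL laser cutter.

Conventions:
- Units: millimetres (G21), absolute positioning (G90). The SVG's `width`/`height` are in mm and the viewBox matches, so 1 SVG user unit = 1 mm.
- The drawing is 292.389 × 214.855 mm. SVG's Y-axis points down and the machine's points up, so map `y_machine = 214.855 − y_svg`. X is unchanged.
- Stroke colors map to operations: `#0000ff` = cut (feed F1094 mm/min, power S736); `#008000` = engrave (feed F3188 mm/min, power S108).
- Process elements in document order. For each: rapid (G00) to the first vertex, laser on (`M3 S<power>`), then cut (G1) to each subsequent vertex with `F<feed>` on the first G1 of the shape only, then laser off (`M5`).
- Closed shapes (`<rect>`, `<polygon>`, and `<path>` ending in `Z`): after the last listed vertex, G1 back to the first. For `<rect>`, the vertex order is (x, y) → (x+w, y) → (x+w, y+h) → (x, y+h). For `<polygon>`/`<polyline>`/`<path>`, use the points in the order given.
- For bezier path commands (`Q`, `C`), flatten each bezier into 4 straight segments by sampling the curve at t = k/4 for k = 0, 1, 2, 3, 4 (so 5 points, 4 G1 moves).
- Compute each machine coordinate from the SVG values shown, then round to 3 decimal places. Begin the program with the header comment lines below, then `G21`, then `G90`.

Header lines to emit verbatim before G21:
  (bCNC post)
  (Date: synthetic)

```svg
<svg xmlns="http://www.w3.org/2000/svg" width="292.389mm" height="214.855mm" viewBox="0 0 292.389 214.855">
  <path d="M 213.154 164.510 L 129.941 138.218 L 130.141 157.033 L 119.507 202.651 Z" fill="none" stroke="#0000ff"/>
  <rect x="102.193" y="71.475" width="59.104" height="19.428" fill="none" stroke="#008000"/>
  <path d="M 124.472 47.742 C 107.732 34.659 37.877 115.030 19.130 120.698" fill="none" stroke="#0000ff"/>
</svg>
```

(bCNC post)
(Date: synthetic)
G21
G90
G00 X213.154 Y50.345
M3 S736
G1 X129.941 Y76.637 F1094
G1 X130.141 Y57.822
G1 X119.507 Y12.204
G1 X213.154 Y50.345
M5
G00 X102.193 Y143.380
M3 S108
G1 X161.297 Y143.380 F3188
G1 X161.297 Y123.952
G1 X102.193 Y123.952
G1 X102.193 Y143.380
M5
G00 X124.472 Y167.113
M3 S736
G1 X103.586 Y162.030 F1094
G1 X72.554 Y137.667
G1 X41.145 Y109.787
G1 X19.130 Y94.157
M5

Since the viewBox matches the mm dimensions, user units are millimetres directly. The only transform is the Y-flip y_m = 214.855 − y_svg.

Shape 1 is a closed polygon drawn with `<path>`. Its stroke #0000ff means cut at S736, F1094. After flipping Y the toolpath is (213.154,50.345) → (129.941,76.637) → (130.141,57.822) → (119.507,12.204) → (213.154,50.345), returning to the start.

Shape 2 is a rectangle drawn with `<rect>`. Its stroke #008000 means engrave at S108, F3188. After flipping Y the toolpath is (102.193,143.380) → (161.297,143.380) → (161.297,123.952) → (102.193,123.952) → (102.193,143.380), returning to the start.

Shape 3 is a cubic bezier drawn with `<path>`. Its stroke #0000ff means cut at S736, F1094. After flipping Y the toolpath is (124.472,167.113) → (103.586,162.030) → (72.554,137.667) → (41.145,109.787) → (19.130,94.157).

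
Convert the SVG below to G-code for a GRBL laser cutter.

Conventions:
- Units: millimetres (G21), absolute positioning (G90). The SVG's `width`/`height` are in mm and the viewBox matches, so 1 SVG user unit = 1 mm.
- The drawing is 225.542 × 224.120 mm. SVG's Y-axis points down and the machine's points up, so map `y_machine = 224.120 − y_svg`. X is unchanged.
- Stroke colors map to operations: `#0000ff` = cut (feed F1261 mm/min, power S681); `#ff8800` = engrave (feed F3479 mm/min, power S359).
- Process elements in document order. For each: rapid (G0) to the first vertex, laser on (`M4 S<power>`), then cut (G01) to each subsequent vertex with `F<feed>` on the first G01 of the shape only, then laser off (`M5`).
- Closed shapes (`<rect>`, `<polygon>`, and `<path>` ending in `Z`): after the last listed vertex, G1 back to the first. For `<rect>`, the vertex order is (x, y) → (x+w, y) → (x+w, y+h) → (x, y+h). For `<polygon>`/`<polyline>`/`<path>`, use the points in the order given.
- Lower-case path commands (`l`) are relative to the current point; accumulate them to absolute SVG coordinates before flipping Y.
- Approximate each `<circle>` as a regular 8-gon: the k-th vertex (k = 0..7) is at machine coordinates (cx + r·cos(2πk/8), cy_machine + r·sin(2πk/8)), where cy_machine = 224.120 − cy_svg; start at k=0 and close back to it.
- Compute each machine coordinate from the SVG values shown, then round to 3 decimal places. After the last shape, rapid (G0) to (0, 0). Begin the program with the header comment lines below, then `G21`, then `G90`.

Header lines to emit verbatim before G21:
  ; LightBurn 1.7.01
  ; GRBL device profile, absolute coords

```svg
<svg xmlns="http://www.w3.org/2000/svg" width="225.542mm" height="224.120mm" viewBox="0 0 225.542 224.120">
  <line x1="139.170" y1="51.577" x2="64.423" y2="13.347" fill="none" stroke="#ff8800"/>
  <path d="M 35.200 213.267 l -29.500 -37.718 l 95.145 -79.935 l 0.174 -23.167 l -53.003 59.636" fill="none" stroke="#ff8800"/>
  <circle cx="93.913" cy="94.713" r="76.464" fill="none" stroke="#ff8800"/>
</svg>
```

viewBox `0 0 225.542 224.120` with mm width/height → 1 unit = 1 mm. Flip: y_m = 224.120 − y_svg.

**Shape 1** — `<line>` line segment, stroke `#ff8800` → engrave (S359, F3479). Machine vertices: (139.170,172.543) → (64.423,210.773). Open path.

**Shape 2** — `<path>` open polyline, stroke `#ff8800` → engrave (S359, F3479). Machine vertices: (35.200,10.853) → (5.700,48.571) → (100.845,128.506) → (101.019,151.673) → (48.016,92.037). Open path.

**Shape 3** — `<circle>` circle, stroke `#ff8800` → engrave (S359, F3479). Machine vertices: (170.377,129.407) → (147.981,183.475) → (93.913,205.871) → (39.845,183.475) → (17.449,129.407) → (39.845,75.339) → (93.913,52.943) → (147.981,75.339) → (170.377,129.407). Closed: final G1 returns to the first vertex.

; LightBurn 1.7.01
; GRBL device profile, absolute coords
G21
G90
G0 X139.170 Y172.543
M4 S359
G01 X64.423 Y210.773 F3479
M5
G0 X35.200 Y10.853
M4 S359
G01 X5.700 Y48.571 F3479
G01 X100.845 Y128.506
G01 X101.019 Y151.673
G01 X48.016 Y92.037
M5
G0 X170.377 Y129.407
M4 S359
G01 X147.981 Y183.475 F3479
G01 X93.913 Y205.871
G01 X39.845 Y183.475
G01 X17.449 Y129.407
G01 X39.845 Y75.339
G01 X93.913 Y52.943
G01 X147.981 Y75.339
G01 X170.377 Y129.407
M5
G0 X0.000 Y0.000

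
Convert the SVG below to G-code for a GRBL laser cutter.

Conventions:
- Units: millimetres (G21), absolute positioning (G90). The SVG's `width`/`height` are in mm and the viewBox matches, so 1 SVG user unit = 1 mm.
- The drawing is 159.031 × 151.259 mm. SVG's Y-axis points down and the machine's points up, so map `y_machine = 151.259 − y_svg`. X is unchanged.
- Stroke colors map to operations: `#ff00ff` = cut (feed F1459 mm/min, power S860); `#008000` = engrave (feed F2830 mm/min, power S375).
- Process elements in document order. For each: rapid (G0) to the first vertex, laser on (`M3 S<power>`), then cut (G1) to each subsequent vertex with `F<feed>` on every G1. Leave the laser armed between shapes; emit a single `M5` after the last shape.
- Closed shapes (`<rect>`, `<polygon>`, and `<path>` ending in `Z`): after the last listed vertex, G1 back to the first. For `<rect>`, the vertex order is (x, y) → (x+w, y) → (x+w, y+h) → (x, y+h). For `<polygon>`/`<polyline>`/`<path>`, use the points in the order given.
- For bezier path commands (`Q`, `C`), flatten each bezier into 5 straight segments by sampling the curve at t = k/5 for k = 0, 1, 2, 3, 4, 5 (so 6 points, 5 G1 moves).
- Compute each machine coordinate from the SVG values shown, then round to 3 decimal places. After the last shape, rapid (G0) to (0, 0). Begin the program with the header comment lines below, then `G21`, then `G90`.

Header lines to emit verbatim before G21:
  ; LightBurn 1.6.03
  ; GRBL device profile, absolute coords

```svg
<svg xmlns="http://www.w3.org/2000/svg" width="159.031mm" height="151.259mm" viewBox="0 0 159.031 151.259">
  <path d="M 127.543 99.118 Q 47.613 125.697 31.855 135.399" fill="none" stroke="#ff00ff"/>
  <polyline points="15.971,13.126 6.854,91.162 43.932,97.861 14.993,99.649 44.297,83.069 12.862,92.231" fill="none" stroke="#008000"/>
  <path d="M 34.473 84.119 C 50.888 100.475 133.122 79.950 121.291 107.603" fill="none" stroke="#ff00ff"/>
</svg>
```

viewBox `0 0 159.031 151.259` with mm width/height → 1 unit = 1 mm. Flip: y_m = 151.259 − y_svg.

**Shape 1** — `<path>` quadratic bezier, stroke `#ff00ff` → cut (S860, F1459). Control points (SVG): P0=(127.543,99.118), P1=(47.613,125.697), P2=(31.855,135.399); sampled at t=k/5. Machine vertices: (127.543,52.141) → (98.138,42.184) → (73.867,33.578) → (54.729,26.322) → (40.725,20.416) → (31.855,15.860). Open path.

**Shape 2** — `<polyline>` open polyline, stroke `#008000` → engrave (S375, F2830). Machine vertices: (15.971,138.133) → (6.854,60.097) → (43.932,53.398) → (14.993,51.610) → (44.297,68.190) → (12.862,59.028). Open path.

**Shape 3** — `<path>` cubic bezier, stroke `#ff00ff` → cut (S860, F1459). Control points (SVG): P0=(34.473,84.119), P1=(50.888,100.475), P2=(133.122,79.950), P3=(121.291,107.603); sampled at t=k/5. Machine vertices: (34.473,67.140) → (50.941,61.072) → (75.532,59.772) → (100.570,59.158) → (118.381,55.147) → (121.291,43.656). Open path.

; LightBurn 1.6.03
; GRBL device profile, absolute coords
G21
G90
G0 X127.543 Y52.141
M3 S860
G1 X98.138 Y42.184 F1459
G1 X73.867 Y33.578 F1459
G1 X54.729 Y26.322 F1459
G1 X40.725 Y20.416 F1459
G1 X31.855 Y15.860 F1459
G0 X15.971 Y138.133
M3 S375
G1 X6.854 Y60.097 F2830
G1 X43.932 Y53.398 F2830
G1 X14.993 Y51.610 F2830
G1 X44.297 Y68.190 F2830
G1 X12.862 Y59.028 F2830
G0 X34.473 Y67.140
M3 S860
G1 X50.941 Y61.072 F1459
G1 X75.532 Y59.772 F1459
G1 X100.570 Y59.158 F1459
G1 X118.381 Y55.147 F1459
G1 X121.291 Y43.656 F1459
M5
G0 X0.000 Y0.000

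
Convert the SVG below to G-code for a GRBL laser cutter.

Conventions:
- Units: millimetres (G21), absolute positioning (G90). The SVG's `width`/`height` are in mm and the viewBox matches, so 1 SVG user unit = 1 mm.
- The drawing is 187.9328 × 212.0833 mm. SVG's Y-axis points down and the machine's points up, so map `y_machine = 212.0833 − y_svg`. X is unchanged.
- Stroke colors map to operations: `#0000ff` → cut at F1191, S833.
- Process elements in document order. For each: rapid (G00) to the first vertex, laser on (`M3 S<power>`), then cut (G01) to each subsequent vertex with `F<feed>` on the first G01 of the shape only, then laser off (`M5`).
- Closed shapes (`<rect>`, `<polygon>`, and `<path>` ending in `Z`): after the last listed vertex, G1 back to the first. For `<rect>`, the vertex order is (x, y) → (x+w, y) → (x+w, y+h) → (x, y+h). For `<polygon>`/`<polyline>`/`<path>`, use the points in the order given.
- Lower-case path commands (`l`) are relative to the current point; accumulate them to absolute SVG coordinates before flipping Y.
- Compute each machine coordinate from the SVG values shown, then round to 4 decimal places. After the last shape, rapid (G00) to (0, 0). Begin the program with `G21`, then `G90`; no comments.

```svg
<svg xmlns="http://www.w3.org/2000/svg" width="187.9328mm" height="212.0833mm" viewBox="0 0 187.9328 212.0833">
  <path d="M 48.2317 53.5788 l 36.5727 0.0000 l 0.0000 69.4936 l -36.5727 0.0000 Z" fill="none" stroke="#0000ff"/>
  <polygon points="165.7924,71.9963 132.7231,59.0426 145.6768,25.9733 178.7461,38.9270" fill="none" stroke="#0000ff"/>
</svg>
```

Since the viewBox matches the mm dimensions, user units are millimetres directly. The only transform is the Y-flip y_m = 212.0833 − y_svg.

Shape 1 is a rectangle drawn with `<path>`. Its stroke #0000ff means cut at S833, F1191. After flipping Y the toolpath is (48.2317,158.5045) → (84.8044,158.5045) → (84.8044,89.0109) → (48.2317,89.0109) → (48.2317,158.5045), returning to the start.

Shape 2 is a regular polygon drawn with `<polygon>`. Its stroke #0000ff means cut at S833, F1191. After flipping Y the toolpath is (165.7924,140.0870) → (132.7231,153.0407) → (145.6768,186.1100) → (178.7461,173.1563) → (165.7924,140.0870), returning to the start.

G21
G90
G00 X48.2317 Y158.5045
M3 S833
G01 X84.8044 Y158.5045 F1191
G01 X84.8044 Y89.0109
G01 X48.2317 Y89.0109
G01 X48.2317 Y158.5045
M5
G00 X165.7924 Y140.0870
M3 S833
G01 X132.7231 Y153.0407 F1191
G01 X145.6768 Y186.1100
G01 X178.7461 Y173.1563
G01 X165.7924 Y140.0870
M5
G00 X0.0000 Y0.0000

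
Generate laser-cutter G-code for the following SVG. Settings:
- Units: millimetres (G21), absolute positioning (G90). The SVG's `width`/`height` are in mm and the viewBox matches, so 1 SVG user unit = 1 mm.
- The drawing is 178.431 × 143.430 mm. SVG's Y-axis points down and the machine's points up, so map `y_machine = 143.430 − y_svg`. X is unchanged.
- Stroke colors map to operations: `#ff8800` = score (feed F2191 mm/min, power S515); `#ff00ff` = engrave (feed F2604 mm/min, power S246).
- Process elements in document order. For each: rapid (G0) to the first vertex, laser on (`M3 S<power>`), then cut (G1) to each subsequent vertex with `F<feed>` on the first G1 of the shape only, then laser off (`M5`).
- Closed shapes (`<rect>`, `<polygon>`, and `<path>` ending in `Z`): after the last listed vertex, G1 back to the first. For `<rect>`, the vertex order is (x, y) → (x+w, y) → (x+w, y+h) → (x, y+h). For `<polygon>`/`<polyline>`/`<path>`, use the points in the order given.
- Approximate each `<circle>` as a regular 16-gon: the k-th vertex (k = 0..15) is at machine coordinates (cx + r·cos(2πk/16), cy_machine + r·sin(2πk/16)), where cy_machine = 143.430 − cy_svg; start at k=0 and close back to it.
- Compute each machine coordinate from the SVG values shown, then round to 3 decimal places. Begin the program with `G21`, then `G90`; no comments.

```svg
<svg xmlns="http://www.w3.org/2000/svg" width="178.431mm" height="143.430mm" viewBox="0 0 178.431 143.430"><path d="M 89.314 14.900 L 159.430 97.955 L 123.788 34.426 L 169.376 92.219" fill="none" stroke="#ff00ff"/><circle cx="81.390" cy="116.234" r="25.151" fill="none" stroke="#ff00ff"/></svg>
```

G21
G90
G0 X89.314 Y128.530
M3 S246
G1 X159.430 Y45.475 F2604
G1 X123.788 Y109.004
G1 X169.376 Y51.211
M5
G0 X106.541 Y27.196
M3 S246
G1 X104.626 Y36.821 F2604
G1 X99.174 Y44.980
G1 X91.015 Y50.432
G1 X81.390 Y52.347
G1 X71.765 Y50.432
G1 X63.606 Y44.980
G1 X58.154 Y36.821
G1 X56.239 Y27.196
G1 X58.154 Y17.571
G1 X63.606 Y9.412
G1 X71.765 Y3.960
G1 X81.390 Y2.045
G1 X91.015 Y3.960
G1 X99.174 Y9.412
G1 X104.626 Y17.571
G1 X106.541 Y27.196
M5

viewBox `0 0 178.431 143.430` with mm width/height → 1 unit = 1 mm. Flip: y_m = 143.430 − y_svg.

**Shape 1** — `<path>` open polyline, stroke `#ff00ff` → engrave (S246, F2604). Machine vertices: (89.314,128.530) → (159.430,45.475) → (123.788,109.004) → (169.376,51.211). Open path.

**Shape 2** — `<circle>` circle, stroke `#ff00ff` → engrave (S246, F2604). Machine vertices: (106.541,27.196) → (104.626,36.821) → (99.174,44.980) → (91.015,50.432) → (81.390,52.347) → (71.765,50.432) → (63.606,44.980) → (58.154,36.821) → (56.239,27.196) → (58.154,17.571) → (63.606,9.412) → (71.765,3.960) → (81.390,2.045) → (91.015,3.960) → (99.174,9.412) → (104.626,17.571) → (106.541,27.196). Closed: final G1 returns to the first vertex.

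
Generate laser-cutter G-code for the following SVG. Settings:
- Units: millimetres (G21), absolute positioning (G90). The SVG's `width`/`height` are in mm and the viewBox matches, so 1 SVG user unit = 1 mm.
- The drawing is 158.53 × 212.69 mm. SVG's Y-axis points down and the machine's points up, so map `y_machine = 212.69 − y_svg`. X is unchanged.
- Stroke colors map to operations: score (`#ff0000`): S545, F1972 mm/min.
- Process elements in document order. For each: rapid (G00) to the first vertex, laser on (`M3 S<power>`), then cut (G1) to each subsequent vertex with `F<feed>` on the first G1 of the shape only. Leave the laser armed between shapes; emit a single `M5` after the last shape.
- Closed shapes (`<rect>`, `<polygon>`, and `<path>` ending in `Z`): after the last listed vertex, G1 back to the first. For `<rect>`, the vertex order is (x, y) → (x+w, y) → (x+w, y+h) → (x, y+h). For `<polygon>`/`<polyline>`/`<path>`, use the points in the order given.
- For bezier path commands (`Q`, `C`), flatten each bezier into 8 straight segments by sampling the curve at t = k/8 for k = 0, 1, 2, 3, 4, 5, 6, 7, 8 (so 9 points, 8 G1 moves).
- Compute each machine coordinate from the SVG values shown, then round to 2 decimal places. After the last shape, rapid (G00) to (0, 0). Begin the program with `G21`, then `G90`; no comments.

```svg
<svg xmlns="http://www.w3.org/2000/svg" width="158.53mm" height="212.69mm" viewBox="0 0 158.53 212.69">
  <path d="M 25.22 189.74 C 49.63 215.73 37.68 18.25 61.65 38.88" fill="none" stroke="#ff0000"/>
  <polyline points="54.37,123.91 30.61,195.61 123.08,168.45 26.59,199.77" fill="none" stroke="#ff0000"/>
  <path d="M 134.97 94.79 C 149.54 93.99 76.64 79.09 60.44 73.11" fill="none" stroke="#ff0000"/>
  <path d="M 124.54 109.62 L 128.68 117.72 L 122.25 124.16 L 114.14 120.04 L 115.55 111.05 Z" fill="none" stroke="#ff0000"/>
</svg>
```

viewBox `0 0 158.53 212.69` with mm width/height → 1 unit = 1 mm. Flip: y_m = 212.69 − y_svg.

**Shape 1** — `<path>` cubic bezier, stroke `#ff0000` → score (S545, F1972). Control points (SVG): P0=(25.22,189.74), P1=(49.63,215.73), P2=(37.68,18.25), P3=(61.65,38.88); sampled at t=k/8. Machine vertices: (25.22,22.95) → (32.81,22.82) → (37.84,38.46) → (41.15,64.70) → (43.60,96.37) → (46.03,128.29) → (49.28,155.29) → (54.20,172.18) → (61.65,173.81). Open path.

**Shape 2** — `<polyline>` open polyline, stroke `#ff0000` → score (S545, F1972). Machine vertices: (54.37,88.78) → (30.61,17.08) → (123.08,44.24) → (26.59,12.92). Open path.

**Shape 3** — `<path>` cubic bezier, stroke `#ff0000` → score (S545, F1972). Control points (SVG): P0=(134.97,94.79), P1=(149.54,93.99), P2=(76.64,79.09), P3=(60.44,73.11); sampled at t=k/8. Machine vertices: (134.97,117.90) → (136.62,118.82) → (131.75,120.78) → (122.06,123.53) → (109.24,126.80) → (94.98,130.30) → (80.97,133.78) → (68.89,136.96) → (60.44,139.58). Open path.

**Shape 4** — `<path>` regular polygon, stroke `#ff0000` → score (S545, F1972). Machine vertices: (124.54,103.07) → (128.68,94.97) → (122.25,88.53) → (114.14,92.65) → (115.55,101.64) → (124.54,103.07). Closed: final G1 returns to the first vertex.

G21
G90
G00 X25.22 Y22.95
M3 S545
G1 X32.81 Y22.82 F1972
G1 X37.84 Y38.46
G1 X41.15 Y64.70
G1 X43.60 Y96.37
G1 X46.03 Y128.29
G1 X49.28 Y155.29
G1 X54.20 Y172.18
G1 X61.65 Y173.81
G00 X54.37 Y88.78
M3 S545
G1 X30.61 Y17.08 F1972
G1 X123.08 Y44.24
G1 X26.59 Y12.92
G00 X134.97 Y117.90
M3 S545
G1 X136.62 Y118.82 F1972
G1 X131.75 Y120.78
G1 X122.06 Y123.53
G1 X109.24 Y126.80
G1 X94.98 Y130.30
G1 X80.97 Y133.78
G1 X68.89 Y136.96
G1 X60.44 Y139.58
G00 X124.54 Y103.07
M3 S545
G1 X128.68 Y94.97 F1972
G1 X122.25 Y88.53
G1 X114.14 Y92.65
G1 X115.55 Y101.64
G1 X124.54 Y103.07
M5
G00 X0.00 Y0.00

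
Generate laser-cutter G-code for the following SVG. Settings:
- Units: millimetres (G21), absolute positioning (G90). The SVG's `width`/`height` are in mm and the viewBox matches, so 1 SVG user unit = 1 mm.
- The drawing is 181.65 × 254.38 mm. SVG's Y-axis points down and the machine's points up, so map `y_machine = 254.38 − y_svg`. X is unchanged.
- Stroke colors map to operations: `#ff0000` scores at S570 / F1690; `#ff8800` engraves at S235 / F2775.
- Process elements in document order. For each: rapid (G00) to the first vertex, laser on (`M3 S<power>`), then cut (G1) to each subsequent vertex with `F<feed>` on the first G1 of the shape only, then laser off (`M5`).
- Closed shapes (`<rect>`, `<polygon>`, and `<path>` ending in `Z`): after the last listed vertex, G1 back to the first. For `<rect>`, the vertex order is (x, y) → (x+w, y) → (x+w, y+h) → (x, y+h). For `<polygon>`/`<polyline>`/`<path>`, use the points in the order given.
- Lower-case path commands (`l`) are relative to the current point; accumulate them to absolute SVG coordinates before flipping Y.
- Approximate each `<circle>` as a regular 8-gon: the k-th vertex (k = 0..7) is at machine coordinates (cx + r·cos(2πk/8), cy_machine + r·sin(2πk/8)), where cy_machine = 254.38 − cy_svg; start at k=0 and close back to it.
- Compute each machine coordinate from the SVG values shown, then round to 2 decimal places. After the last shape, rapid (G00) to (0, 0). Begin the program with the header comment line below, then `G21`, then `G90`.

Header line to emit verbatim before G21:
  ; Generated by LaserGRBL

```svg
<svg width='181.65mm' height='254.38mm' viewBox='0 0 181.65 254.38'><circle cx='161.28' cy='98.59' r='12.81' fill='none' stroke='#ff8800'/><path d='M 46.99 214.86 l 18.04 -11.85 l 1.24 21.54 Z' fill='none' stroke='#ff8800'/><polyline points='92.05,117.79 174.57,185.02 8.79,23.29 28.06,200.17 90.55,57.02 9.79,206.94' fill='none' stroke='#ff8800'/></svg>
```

; Generated by LaserGRBL
G21
G90
G00 X174.09 Y155.79
M3 S235
G1 X170.34 Y164.85 F2775
G1 X161.28 Y168.60
G1 X152.22 Y164.85
G1 X148.47 Y155.79
G1 X152.22 Y146.73
G1 X161.28 Y142.98
G1 X170.34 Y146.73
G1 X174.09 Y155.79
M5
G00 X46.99 Y39.52
M3 S235
G1 X65.03 Y51.37 F2775
G1 X66.27 Y29.83
G1 X46.99 Y39.52
M5
G00 X92.05 Y136.59
M3 S235
G1 X174.57 Y69.36 F2775
G1 X8.79 Y231.09
G1 X28.06 Y54.21
G1 X90.55 Y197.36
G1 X9.79 Y47.44
M5
G00 X0.00 Y0.00

1 u = 1 mm; y_m = 254.38 − y.

[1] `<circle>` circle, #ff8800→engrave S235 F2775: (174.09,155.79) → (170.34,164.85) → (161.28,168.60) → (152.22,164.85) → (148.47,155.79) → (152.22,146.73) → (161.28,142.98) → (170.34,146.73) → (174.09,155.79) (closed)

[2] `<path>` regular polygon, #ff8800→engrave S235 F2775: (46.99,39.52) → (65.03,51.37) → (66.27,29.83) → (46.99,39.52) (closed)

[3] `<polyline>` open polyline, #ff8800→engrave S235 F2775: (92.05,136.59) → (174.57,69.36) → (8.79,231.09) → (28.06,54.21) → (90.55,197.36) → (9.79,47.44)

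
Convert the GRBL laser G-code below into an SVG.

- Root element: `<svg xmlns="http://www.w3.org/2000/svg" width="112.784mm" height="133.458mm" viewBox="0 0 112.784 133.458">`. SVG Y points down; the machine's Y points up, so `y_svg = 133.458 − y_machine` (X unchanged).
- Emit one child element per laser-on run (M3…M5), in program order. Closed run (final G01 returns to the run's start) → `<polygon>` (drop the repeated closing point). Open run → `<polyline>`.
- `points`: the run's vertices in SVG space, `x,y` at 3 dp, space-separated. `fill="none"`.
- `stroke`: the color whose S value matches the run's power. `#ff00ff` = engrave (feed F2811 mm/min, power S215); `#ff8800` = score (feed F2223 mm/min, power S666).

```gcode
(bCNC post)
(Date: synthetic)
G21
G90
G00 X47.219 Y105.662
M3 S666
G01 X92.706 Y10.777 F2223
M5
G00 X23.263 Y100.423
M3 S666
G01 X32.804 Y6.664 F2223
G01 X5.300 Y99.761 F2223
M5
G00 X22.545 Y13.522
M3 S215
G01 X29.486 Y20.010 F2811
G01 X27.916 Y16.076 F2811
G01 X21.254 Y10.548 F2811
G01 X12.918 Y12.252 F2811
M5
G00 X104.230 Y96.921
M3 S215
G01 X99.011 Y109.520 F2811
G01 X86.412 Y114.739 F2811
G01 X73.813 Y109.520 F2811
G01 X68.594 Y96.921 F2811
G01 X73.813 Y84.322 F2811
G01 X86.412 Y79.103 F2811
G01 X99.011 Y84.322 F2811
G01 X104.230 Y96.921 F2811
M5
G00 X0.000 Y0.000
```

<svg xmlns="http://www.w3.org/2000/svg" width="112.784mm" height="133.458mm" viewBox="0 0 112.784 133.458">
  <polyline points="47.219,27.796 92.706,122.681" fill="none" stroke="#ff8800"/>
  <polyline points="23.263,33.035 32.804,126.794 5.300,33.697" fill="none" stroke="#ff8800"/>
  <polyline points="22.545,119.936 29.486,113.448 27.916,117.382 21.254,122.910 12.918,121.206" fill="none" stroke="#ff00ff"/>
  <polygon points="104.230,36.537 99.011,23.938 86.412,18.719 73.813,23.938 68.594,36.537 73.813,49.136 86.412,54.355 99.011,49.136" fill="none" stroke="#ff00ff"/>
</svg>

Each laser-on run becomes one SVG element. Flip Y back into SVG space with y_svg = 133.458 − y_machine.

Run 1: power S666 maps to stroke `#ff8800` (score). The run is open, so emit a `<polyline>` with points (Y-flipped): 47.219,27.796 92.706,122.681.

Run 2: the run's S666 means `#ff8800` (score). The run is open, so emit a `<polyline>` with points (Y-flipped): 23.263,33.035 32.804,126.794 5.300,33.697.

Run 3: the run's S215 means `#ff00ff` (engrave). The run is open, so emit a `<polyline>` with points (Y-flipped): 22.545,119.936 29.486,113.448 27.916,117.382 21.254,122.910 12.918,121.206.

Run 4: the run's S215 means `#ff00ff` (engrave). The run returns to its start, so emit a `<polygon>` with points (Y-flipped): 104.230,36.537 99.011,23.938 86.412,18.719 73.813,23.938 68.594,36.537 73.813,49.136 86.412,54.355 99.011,49.136.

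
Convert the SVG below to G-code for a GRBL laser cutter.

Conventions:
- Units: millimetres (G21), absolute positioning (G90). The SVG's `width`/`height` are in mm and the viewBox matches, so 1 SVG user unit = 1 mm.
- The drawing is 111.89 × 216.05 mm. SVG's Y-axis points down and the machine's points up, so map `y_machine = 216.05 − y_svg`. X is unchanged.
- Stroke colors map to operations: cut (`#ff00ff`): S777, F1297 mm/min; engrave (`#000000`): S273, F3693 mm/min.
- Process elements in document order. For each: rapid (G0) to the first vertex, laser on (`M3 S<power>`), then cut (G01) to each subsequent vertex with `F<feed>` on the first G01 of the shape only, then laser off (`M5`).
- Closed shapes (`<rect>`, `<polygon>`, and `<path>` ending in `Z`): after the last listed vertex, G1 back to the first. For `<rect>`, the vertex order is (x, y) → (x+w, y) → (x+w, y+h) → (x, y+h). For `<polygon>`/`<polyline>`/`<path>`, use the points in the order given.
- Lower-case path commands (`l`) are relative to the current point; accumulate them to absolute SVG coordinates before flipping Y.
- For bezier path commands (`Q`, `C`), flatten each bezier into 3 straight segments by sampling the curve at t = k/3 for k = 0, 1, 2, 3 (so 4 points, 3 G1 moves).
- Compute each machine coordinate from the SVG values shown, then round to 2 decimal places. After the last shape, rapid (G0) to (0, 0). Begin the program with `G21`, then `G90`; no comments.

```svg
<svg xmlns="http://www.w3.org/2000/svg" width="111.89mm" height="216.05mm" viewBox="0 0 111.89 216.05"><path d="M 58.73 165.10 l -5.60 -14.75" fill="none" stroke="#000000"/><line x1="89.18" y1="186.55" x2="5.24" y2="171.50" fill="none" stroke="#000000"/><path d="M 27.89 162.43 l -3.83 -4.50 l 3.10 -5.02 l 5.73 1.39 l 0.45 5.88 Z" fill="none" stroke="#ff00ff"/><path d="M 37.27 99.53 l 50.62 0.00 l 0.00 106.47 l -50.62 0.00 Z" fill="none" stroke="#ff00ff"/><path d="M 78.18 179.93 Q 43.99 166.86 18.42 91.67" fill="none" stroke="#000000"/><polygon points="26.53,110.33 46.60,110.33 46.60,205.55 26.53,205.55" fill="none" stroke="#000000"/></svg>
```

G21
G90
G0 X58.73 Y50.95
M3 S273
G01 X53.13 Y65.70 F3693
M5
G0 X89.18 Y29.50
M3 S273
G01 X5.24 Y44.55 F3693
M5
G0 X27.89 Y53.62
M3 S777
G01 X24.06 Y58.12 F1297
G01 X27.16 Y63.14
G01 X32.89 Y61.75
G01 X33.34 Y55.87
G01 X27.89 Y53.62
M5
G0 X37.27 Y116.52
M3 S777
G01 X87.89 Y116.52 F1297
G01 X87.89 Y10.05
G01 X37.27 Y10.05
G01 X37.27 Y116.52
M5
G0 X78.18 Y36.12
M3 S273
G01 X56.34 Y51.74 F3693
G01 X36.42 Y81.16
G01 X18.42 Y124.38
M5
G0 X26.53 Y105.72
M3 S273
G01 X46.60 Y105.72 F3693
G01 X46.60 Y10.50
G01 X26.53 Y10.50
G01 X26.53 Y105.72
M5
G0 X0.00 Y0.00

Since the viewBox matches the mm dimensions, user units are millimetres directly. The only transform is the Y-flip y_m = 216.05 − y_svg.

Shape 1 is a line segment drawn with `<path>`. Its stroke #000000 means engrave at S273, F3693. After flipping Y the toolpath is (58.73,50.95) → (53.13,65.70).

Shape 2 is a line segment drawn with `<line>`. Its stroke #000000 means engrave at S273, F3693. After flipping Y the toolpath is (89.18,29.50) → (5.24,44.55).

Shape 3 is a regular polygon drawn with `<path>`. Its stroke #ff00ff means cut at S777, F1297. After flipping Y the toolpath is (27.89,53.62) → (24.06,58.12) → (27.16,63.14) → (32.89,61.75) → (33.34,55.87) → (27.89,53.62), returning to the start.

Shape 4 is a rectangle drawn with `<path>`. Its stroke #ff00ff means cut at S777, F1297. After flipping Y the toolpath is (37.27,116.52) → (87.89,116.52) → (87.89,10.05) → (37.27,10.05) → (37.27,116.52), returning to the start.

Shape 5 is a quadratic bezier drawn with `<path>`. Its stroke #000000 means engrave at S273, F3693. After flipping Y the toolpath is (78.18,36.12) → (56.34,51.74) → (36.42,81.16) → (18.42,124.38).

Shape 6 is a rectangle drawn with `<polygon>`. Its stroke #000000 means engrave at S273, F3693. After flipping Y the toolpath is (26.53,105.72) → (46.60,105.72) → (46.60,10.50) → (26.53,10.50) → (26.53,105.72), returning to the start.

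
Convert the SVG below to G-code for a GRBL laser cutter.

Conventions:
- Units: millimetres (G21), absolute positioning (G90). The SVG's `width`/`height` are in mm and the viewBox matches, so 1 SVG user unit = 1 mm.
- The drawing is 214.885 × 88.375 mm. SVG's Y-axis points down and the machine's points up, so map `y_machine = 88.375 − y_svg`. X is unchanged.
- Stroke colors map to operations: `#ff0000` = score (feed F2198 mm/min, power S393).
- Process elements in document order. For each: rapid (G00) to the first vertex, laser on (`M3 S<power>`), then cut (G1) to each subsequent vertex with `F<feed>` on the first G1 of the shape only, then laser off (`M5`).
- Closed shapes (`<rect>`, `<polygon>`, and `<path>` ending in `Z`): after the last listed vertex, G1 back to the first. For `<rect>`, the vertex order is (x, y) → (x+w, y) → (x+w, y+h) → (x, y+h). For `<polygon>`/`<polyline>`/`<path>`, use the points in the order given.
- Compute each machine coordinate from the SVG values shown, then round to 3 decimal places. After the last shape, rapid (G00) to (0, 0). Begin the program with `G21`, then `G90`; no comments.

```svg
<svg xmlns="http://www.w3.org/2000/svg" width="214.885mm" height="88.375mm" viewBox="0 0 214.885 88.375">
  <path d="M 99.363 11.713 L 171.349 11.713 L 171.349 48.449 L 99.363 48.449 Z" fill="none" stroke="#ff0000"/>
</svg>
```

G21
G90
G00 X99.363 Y76.662
M3 S393
G1 X171.349 Y76.662 F2198
G1 X171.349 Y39.926
G1 X99.363 Y39.926
G1 X99.363 Y76.662
M5
G00 X0.000 Y0.000

1 u = 1 mm; y_m = 88.375 − y.

[1] `<path>` rectangle, #ff0000→score S393 F2198: (99.363,76.662) → (171.349,76.662) → (171.349,39.926) → (99.363,39.926) → (99.363,76.662) (closed)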